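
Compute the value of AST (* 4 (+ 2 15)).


Evaluate inner: (+ 2 15) = 17
Evaluate root: (* 4 17) = 68
Result: 68


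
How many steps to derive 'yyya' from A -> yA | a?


Derivation: A => yA => yyA => yyyA => yyya
Steps: 4


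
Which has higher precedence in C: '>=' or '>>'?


'>>' is shift (level 8); '>=' is relational (level 7)
Higher level binds tighter
'>>' has higher precedence than '>='


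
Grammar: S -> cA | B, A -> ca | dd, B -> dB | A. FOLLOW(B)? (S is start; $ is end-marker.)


$ ∈ FOLLOW(S). For each A -> αBβ: add FIRST(β)\{ε} to FOLLOW(B); if β nullable, add FOLLOW(A).
FOLLOW(B) = {$}


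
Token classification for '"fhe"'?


Pattern: double-quoted sequence
Type: STRING_LITERAL


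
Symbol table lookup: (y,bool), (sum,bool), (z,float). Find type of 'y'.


Lookup 'y' → type bool


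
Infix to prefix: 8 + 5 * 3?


'*' binds tighter: tree is (+ 8 (* 5 3))
Prefix: + 8 * 5 3


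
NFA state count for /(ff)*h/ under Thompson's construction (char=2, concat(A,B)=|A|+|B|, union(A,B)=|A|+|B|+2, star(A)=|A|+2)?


Syntax tree has 3 char leaf(s), 0 union(s), 1 star(s)
chars contribute 3×2 = 6; each union adds +2; each star adds +2
Total: 6 + 0 + 2 = 8 states


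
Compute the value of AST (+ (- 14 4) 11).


Evaluate inner: (- 14 4) = 10
Evaluate root: (+ 10 11) = 21
Result: 21


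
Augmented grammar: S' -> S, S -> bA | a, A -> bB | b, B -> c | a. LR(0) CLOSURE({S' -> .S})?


Start: S' -> .S
For each item with dot before a nonterminal B, add B -> .γ for every B-production
Closure: [S' -> .S, S -> .bA, S -> .a]


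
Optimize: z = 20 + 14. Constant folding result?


20 + 14 = 34 at compile time
Optimized: z = 34


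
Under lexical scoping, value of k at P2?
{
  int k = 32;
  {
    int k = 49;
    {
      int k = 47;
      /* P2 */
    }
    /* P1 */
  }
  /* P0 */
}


k declared in the same block as P2
k = 47


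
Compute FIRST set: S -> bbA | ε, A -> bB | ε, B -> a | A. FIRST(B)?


Per alternative of B: FIRST(a) = {a}; FIRST(A) = {b, ε}
FIRST(B) = {a, b, ε}


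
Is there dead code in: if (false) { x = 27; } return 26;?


condition is constant false, so the whole block is unreachable
Dead: 'if (false) { x = 27; }'


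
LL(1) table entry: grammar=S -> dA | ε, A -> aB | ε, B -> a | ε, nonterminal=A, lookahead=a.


For [A, a]: 'a' ∈ FIRST(aB)
Entry: A -> aB


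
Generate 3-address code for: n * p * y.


Break into single-operator statements:
t1 = n * p
t2 = t1 * y


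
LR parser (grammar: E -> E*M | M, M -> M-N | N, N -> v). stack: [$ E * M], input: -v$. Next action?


'-' can extend M; shift to build M -> M-N
Action: shift


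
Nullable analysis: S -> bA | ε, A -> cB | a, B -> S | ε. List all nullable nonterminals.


A nonterminal is nullable iff some alternative derives ε (directly, or every symbol in it is nullable)
Nullable: {B, S}


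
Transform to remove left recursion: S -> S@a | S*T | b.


Left-recursive alternatives: S@a, S*T; non-recursive: b
Introduce S': S -> bS', S' -> @aS' | *TS' | ε


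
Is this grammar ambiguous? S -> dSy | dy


balanced d^n…y^n: each string has a unique parse
Unambiguous


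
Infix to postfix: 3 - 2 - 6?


Left to right (same or higher precedence on left)
Postfix: 3 2 - 6 -


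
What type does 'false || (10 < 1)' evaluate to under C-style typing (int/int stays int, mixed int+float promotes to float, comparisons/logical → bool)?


Operand types: bool || bool
Rule: logical operators take bool operands and yield bool
Result type: bool


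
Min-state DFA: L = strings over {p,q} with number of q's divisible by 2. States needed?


Track (count of q) mod 2: states 0..1, accept at 0
Minimal DFA: 2 states


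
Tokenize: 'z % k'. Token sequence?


Scan left to right, longest-match per lexeme
Tokens: ID(z), OP(%), ID(k)


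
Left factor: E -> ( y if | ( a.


Common prefix: '('
Factored: E -> ( E', E' -> y if | a


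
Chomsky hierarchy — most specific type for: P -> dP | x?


Right-linear: every RHS is a terminal or a terminal followed by one nonterminal
Classification: Type 3 (Regular)


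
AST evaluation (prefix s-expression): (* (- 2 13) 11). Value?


Evaluate inner: (- 2 13) = -11
Evaluate root: (* -11 11) = -121
Result: -121


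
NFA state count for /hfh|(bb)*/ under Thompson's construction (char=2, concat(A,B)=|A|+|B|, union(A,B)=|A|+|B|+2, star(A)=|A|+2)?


Syntax tree has 5 char leaf(s), 1 union(s), 1 star(s)
chars contribute 5×2 = 10; each union adds +2; each star adds +2
Total: 10 + 2 + 2 = 14 states


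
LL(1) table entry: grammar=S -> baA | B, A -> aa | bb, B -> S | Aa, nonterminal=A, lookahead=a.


For [A, a]: 'a' ∈ FIRST(aa)
Entry: A -> aa


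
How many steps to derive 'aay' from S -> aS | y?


Derivation: S => aS => aaS => aay
Steps: 3


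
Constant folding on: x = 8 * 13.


8 * 13 = 104 at compile time
Optimized: x = 104


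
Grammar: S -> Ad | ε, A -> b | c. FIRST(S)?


Per alternative of S: FIRST(Ad) = {b, c}; FIRST(ε) = {ε}
FIRST(S) = {b, c, ε}


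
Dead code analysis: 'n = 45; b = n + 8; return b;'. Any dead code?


n is read by b's definition; b is returned
No dead code


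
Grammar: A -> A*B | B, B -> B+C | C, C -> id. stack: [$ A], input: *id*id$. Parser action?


shift '*' to continue A -> A*B
Action: shift


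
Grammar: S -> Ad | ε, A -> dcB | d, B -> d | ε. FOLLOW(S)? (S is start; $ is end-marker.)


$ ∈ FOLLOW(S). For each A -> αBβ: add FIRST(β)\{ε} to FOLLOW(B); if β nullable, add FOLLOW(A).
FOLLOW(S) = {$}


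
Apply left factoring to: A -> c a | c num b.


Common prefix: 'c'
Factored: A -> c A', A' -> a | num b


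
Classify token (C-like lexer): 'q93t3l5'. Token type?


Pattern: letter/underscore followed by alphanumerics, not a keyword
Type: IDENTIFIER


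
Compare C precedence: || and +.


'+' is additive (level 9); '||' is logical OR (level 1)
Higher level binds tighter
'+' has higher precedence than '||'


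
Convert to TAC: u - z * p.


Break into single-operator statements:
t1 = z * p
t2 = u - t1


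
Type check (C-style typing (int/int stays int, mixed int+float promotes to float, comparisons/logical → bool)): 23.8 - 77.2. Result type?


Operand types: float - float
Rule: mixed int/float promotes to float; int/int stays int
Result type: float


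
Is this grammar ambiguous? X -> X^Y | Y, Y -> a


precedence layered via separate nonterminal Y: deterministic
Unambiguous


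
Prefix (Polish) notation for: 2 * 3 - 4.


left-to-right (same/higher precedence on left): tree is (- (* 2 3) 4)
Prefix: - * 2 3 4


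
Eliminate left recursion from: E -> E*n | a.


Left-recursive alternatives: E*n; non-recursive: a
Introduce E': E -> aE', E' -> *nE' | ε


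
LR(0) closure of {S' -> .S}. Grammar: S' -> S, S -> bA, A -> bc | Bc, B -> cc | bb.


Start: S' -> .S
For each item with dot before a nonterminal B, add B -> .γ for every B-production
Closure: [S' -> .S, S -> .bA]


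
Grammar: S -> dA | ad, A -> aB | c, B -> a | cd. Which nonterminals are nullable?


A nonterminal is nullable iff some alternative derives ε (directly, or every symbol in it is nullable)
Nullable: {}


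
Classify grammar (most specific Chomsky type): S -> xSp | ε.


Single nonterminal LHS, but x^n p^n is not regular
Classification: Type 2 (Context-Free)


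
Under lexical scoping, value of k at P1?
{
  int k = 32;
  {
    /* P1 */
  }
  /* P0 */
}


P1's block does not declare k; resolves to the enclosing declaration at depth 0
k = 32


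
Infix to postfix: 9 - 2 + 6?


Left to right (same or higher precedence on left)
Postfix: 9 2 - 6 +


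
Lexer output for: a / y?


Scan left to right, longest-match per lexeme
Tokens: ID(a), OP(/), ID(y)


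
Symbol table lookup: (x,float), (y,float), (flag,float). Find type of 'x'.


Lookup 'x' → type float


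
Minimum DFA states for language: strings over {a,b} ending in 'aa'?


Track the longest suffix of input matching a prefix of 'aa': 3 classes (prefixes of length 0..2)
Minimal DFA: 3 states


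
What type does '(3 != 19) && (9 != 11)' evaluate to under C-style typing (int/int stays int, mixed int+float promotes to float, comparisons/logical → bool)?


Operand types: bool && bool
Rule: logical operators take bool operands and yield bool
Result type: bool


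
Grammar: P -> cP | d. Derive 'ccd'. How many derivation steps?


Derivation: P => cP => ccP => ccd
Steps: 3


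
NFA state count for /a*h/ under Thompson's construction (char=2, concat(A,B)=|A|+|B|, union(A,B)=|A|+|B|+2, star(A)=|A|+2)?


Syntax tree has 2 char leaf(s), 0 union(s), 1 star(s)
chars contribute 2×2 = 4; each union adds +2; each star adds +2
Total: 4 + 0 + 2 = 6 states


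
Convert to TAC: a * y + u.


Break into single-operator statements:
t1 = a * y
t2 = t1 + u


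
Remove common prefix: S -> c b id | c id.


Common prefix: 'c'
Factored: S -> c S', S' -> b id | id


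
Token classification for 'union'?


Pattern: reserved word
Type: KEYWORD


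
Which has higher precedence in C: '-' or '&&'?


'-' is additive (level 9); '&&' is logical AND (level 2)
Higher level binds tighter
'-' has higher precedence than '&&'


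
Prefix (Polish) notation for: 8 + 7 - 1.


left-to-right (same/higher precedence on left): tree is (- (+ 8 7) 1)
Prefix: - + 8 7 1


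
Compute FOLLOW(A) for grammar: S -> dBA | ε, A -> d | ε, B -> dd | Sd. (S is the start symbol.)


$ ∈ FOLLOW(S). For each A -> αBβ: add FIRST(β)\{ε} to FOLLOW(B); if β nullable, add FOLLOW(A).
FOLLOW(A) = {$, d}


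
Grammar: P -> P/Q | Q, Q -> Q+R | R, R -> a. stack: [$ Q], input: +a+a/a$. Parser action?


shift '+' to continue Q -> Q+R
Action: shift


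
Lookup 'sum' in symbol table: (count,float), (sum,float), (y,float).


Lookup 'sum' → type float


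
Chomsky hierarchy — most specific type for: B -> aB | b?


Right-linear: every RHS is a terminal or a terminal followed by one nonterminal
Classification: Type 3 (Regular)


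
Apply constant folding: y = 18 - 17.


18 - 17 = 1 at compile time
Optimized: y = 1


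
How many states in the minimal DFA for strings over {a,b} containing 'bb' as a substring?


KMP-style automaton: 2 progress states + 1 absorbing accept = 3
Minimal DFA: 3 states


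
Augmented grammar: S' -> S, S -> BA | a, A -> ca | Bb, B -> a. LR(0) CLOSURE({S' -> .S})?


Start: S' -> .S
For each item with dot before a nonterminal B, add B -> .γ for every B-production
Closure: [S' -> .S, S -> .BA, S -> .a, B -> .a]


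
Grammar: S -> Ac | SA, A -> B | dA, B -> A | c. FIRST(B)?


Per alternative of B: FIRST(A) = {c, d}; FIRST(c) = {c}
FIRST(B) = {c, d}


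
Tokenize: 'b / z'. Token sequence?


Scan left to right, longest-match per lexeme
Tokens: ID(b), OP(/), ID(z)


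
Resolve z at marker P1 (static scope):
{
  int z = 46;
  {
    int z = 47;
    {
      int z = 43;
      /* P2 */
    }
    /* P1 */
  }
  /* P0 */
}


z declared in the same block as P1
z = 47


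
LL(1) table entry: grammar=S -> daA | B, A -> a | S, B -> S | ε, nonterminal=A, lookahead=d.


For [A, d]: 'd' ∈ FIRST(S)
Entry: A -> S


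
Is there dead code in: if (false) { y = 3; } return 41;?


condition is constant false, so the whole block is unreachable
Dead: 'if (false) { y = 3; }'


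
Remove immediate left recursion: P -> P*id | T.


Left-recursive alternatives: P*id; non-recursive: T
Introduce P': P -> TP', P' -> *idP' | ε


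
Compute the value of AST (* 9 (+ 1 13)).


Evaluate inner: (+ 1 13) = 14
Evaluate root: (* 9 14) = 126
Result: 126


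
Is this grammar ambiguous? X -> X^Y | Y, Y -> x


precedence layered via separate nonterminal Y: deterministic
Unambiguous


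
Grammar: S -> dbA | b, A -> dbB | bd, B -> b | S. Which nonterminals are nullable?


A nonterminal is nullable iff some alternative derives ε (directly, or every symbol in it is nullable)
Nullable: {}


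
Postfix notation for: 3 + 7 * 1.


* has higher precedence, evaluate 7*1 first
Postfix: 3 7 1 * +


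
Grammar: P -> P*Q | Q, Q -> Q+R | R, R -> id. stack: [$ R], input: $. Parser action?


'R' (not preceded by Q+) is the handle for Q -> R
Action: reduce (Q -> R)


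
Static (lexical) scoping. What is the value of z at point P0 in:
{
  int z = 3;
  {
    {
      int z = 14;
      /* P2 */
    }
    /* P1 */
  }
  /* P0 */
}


z declared in the same block as P0
z = 3


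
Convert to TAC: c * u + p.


Break into single-operator statements:
t1 = c * u
t2 = t1 + p


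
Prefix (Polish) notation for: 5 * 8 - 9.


left-to-right (same/higher precedence on left): tree is (- (* 5 8) 9)
Prefix: - * 5 8 9


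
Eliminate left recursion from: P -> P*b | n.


Left-recursive alternatives: P*b; non-recursive: n
Introduce P': P -> nP', P' -> *bP' | ε


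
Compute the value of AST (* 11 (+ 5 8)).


Evaluate inner: (+ 5 8) = 13
Evaluate root: (* 11 13) = 143
Result: 143


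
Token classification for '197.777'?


Pattern: digits with a decimal point
Type: FLOAT_LITERAL


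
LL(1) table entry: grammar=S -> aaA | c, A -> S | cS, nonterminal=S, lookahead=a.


For [S, a]: 'a' ∈ FIRST(aaA)
Entry: S -> aaA


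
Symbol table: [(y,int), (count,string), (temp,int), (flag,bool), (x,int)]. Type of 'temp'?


Lookup 'temp' → type int


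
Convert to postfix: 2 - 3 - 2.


Left to right (same or higher precedence on left)
Postfix: 2 3 - 2 -


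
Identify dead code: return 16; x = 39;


statement follows a return and is unreachable
Dead: 'x = 39'


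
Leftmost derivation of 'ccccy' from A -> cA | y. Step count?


Derivation: A => cA => ccA => cccA => ccccA => ccccy
Steps: 5


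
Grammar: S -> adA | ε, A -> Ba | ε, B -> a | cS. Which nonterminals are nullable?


A nonterminal is nullable iff some alternative derives ε (directly, or every symbol in it is nullable)
Nullable: {A, S}


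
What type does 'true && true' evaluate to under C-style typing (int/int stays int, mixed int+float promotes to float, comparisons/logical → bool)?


Operand types: bool && bool
Rule: logical operators take bool operands and yield bool
Result type: bool


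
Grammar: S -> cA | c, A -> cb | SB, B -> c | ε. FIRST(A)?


Per alternative of A: FIRST(cb) = {c}; FIRST(SB) = {c}
FIRST(A) = {c}


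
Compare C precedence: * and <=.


'*' is multiplicative (level 10); '<=' is relational (level 7)
Higher level binds tighter
'*' has higher precedence than '<='


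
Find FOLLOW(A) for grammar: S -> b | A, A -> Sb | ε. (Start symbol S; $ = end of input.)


$ ∈ FOLLOW(S). For each A -> αBβ: add FIRST(β)\{ε} to FOLLOW(B); if β nullable, add FOLLOW(A).
FOLLOW(A) = {$, b}


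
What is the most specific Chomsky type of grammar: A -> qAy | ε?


Single nonterminal LHS, but q^n y^n is not regular
Classification: Type 2 (Context-Free)


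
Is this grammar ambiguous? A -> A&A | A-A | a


'a&a-a' has two parse trees (no precedence encoded between & and -)
Ambiguous


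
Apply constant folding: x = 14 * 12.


14 * 12 = 168 at compile time
Optimized: x = 168


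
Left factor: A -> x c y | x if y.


Common prefix: 'x'
Factored: A -> x A', A' -> c y | if y


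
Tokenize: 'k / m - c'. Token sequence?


Scan left to right, longest-match per lexeme
Tokens: ID(k), OP(/), ID(m), OP(-), ID(c)


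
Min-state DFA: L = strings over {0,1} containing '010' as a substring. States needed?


KMP-style automaton: 3 progress states + 1 absorbing accept = 4
Minimal DFA: 4 states


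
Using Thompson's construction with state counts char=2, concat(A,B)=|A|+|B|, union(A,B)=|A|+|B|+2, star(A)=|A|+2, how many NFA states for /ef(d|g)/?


Syntax tree has 4 char leaf(s), 1 union(s), 0 star(s)
chars contribute 4×2 = 8; each union adds +2; each star adds +2
Total: 8 + 2 + 0 = 10 states


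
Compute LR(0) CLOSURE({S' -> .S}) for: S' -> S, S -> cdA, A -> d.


Start: S' -> .S
For each item with dot before a nonterminal B, add B -> .γ for every B-production
Closure: [S' -> .S, S -> .cdA]


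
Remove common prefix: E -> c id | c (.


Common prefix: 'c'
Factored: E -> c E', E' -> id | (


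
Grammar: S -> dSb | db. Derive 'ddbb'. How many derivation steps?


Derivation: S => dSb => ddbb
Steps: 2


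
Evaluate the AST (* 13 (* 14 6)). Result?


Evaluate inner: (* 14 6) = 84
Evaluate root: (* 13 84) = 1092
Result: 1092


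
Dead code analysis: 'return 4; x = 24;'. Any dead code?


statement follows a return and is unreachable
Dead: 'x = 24'


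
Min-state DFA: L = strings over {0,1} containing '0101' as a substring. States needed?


KMP-style automaton: 4 progress states + 1 absorbing accept = 5
Minimal DFA: 5 states


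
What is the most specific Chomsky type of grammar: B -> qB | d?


Right-linear: every RHS is a terminal or a terminal followed by one nonterminal
Classification: Type 3 (Regular)


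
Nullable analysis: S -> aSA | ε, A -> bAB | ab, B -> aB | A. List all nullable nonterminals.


A nonterminal is nullable iff some alternative derives ε (directly, or every symbol in it is nullable)
Nullable: {S}


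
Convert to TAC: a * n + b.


Break into single-operator statements:
t1 = a * n
t2 = t1 + b


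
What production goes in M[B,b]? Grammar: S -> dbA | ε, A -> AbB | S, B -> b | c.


For [B, b]: 'b' ∈ FIRST(b)
Entry: B -> b


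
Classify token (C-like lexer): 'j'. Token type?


Pattern: letter/underscore followed by alphanumerics, not a keyword
Type: IDENTIFIER


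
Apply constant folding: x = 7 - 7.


7 - 7 = 0 at compile time
Optimized: x = 0


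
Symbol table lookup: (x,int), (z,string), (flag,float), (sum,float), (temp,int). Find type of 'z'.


Lookup 'z' → type string


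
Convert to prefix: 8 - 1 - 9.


left-to-right (same/higher precedence on left): tree is (- (- 8 1) 9)
Prefix: - - 8 1 9


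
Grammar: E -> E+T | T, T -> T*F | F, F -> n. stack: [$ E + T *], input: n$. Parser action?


no handle; shift 'n'
Action: shift


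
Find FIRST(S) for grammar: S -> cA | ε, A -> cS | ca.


Per alternative of S: FIRST(cA) = {c}; FIRST(ε) = {ε}
FIRST(S) = {c, ε}


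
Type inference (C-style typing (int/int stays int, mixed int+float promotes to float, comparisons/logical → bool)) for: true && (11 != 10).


Operand types: bool && bool
Rule: logical operators take bool operands and yield bool
Result type: bool


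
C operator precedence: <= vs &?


'<=' is relational (level 7); '&' is bitwise AND (level 5)
Higher level binds tighter
'<=' has higher precedence than '&'


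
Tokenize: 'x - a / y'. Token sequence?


Scan left to right, longest-match per lexeme
Tokens: ID(x), OP(-), ID(a), OP(/), ID(y)


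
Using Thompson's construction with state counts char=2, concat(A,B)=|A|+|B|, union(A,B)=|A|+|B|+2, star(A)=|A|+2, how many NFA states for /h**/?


Syntax tree has 1 char leaf(s), 0 union(s), 2 star(s)
chars contribute 1×2 = 2; each union adds +2; each star adds +2
Total: 2 + 0 + 4 = 6 states


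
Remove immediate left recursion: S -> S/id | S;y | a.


Left-recursive alternatives: S/id, S;y; non-recursive: a
Introduce S': S -> aS', S' -> /idS' | ;yS' | ε


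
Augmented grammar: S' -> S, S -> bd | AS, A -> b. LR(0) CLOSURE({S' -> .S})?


Start: S' -> .S
For each item with dot before a nonterminal B, add B -> .γ for every B-production
Closure: [S' -> .S, S -> .bd, S -> .AS, A -> .b]


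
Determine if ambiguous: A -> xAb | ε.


balanced x^n…b^n: each string has a unique parse
Unambiguous


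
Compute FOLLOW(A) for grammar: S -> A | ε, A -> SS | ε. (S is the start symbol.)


$ ∈ FOLLOW(S). For each A -> αBβ: add FIRST(β)\{ε} to FOLLOW(B); if β nullable, add FOLLOW(A).
FOLLOW(A) = {$}


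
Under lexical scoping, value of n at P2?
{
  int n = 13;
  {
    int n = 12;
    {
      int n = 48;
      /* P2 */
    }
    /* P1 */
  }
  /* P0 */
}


n declared in the same block as P2
n = 48


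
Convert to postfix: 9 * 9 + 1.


Left to right (same or higher precedence on left)
Postfix: 9 9 * 1 +


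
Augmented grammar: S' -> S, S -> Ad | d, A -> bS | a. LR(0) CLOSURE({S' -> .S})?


Start: S' -> .S
For each item with dot before a nonterminal B, add B -> .γ for every B-production
Closure: [S' -> .S, S -> .Ad, S -> .d, A -> .bS, A -> .a]


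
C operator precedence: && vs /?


'/' is multiplicative (level 10); '&&' is logical AND (level 2)
Higher level binds tighter
'/' has higher precedence than '&&'


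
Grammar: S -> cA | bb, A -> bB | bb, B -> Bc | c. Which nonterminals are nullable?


A nonterminal is nullable iff some alternative derives ε (directly, or every symbol in it is nullable)
Nullable: {}


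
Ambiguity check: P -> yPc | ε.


balanced y^n…c^n: each string has a unique parse
Unambiguous


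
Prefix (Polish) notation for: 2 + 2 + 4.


left-to-right (same/higher precedence on left): tree is (+ (+ 2 2) 4)
Prefix: + + 2 2 4


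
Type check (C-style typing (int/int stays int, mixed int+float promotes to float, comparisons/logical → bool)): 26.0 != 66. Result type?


Operand types: float != int
Rule: comparison yields bool
Result type: bool


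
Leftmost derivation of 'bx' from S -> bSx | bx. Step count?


Derivation: S => bx
Steps: 1


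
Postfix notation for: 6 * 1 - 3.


Left to right (same or higher precedence on left)
Postfix: 6 1 * 3 -


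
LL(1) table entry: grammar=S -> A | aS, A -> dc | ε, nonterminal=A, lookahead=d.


For [A, d]: 'd' ∈ FIRST(dc)
Entry: A -> dc


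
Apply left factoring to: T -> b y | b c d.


Common prefix: 'b'
Factored: T -> b T', T' -> y | c d


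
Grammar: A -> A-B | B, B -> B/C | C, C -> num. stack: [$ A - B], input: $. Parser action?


handle 'A-B' on top; lookahead ∈ FOLLOW(A) = {-, $}
Action: reduce (A -> A-B)


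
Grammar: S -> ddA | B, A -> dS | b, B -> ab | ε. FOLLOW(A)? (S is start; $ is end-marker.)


$ ∈ FOLLOW(S). For each A -> αBβ: add FIRST(β)\{ε} to FOLLOW(B); if β nullable, add FOLLOW(A).
FOLLOW(A) = {$}


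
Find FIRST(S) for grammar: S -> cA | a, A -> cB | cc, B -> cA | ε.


Per alternative of S: FIRST(cA) = {c}; FIRST(a) = {a}
FIRST(S) = {a, c}


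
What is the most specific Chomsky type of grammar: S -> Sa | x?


Left-linear: every RHS is a terminal or one nonterminal followed by a terminal
Classification: Type 3 (Regular)


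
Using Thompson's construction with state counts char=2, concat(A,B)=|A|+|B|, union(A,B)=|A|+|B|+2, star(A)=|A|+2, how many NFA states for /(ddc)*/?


Syntax tree has 3 char leaf(s), 0 union(s), 1 star(s)
chars contribute 3×2 = 6; each union adds +2; each star adds +2
Total: 6 + 0 + 2 = 8 states


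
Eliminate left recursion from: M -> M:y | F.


Left-recursive alternatives: M:y; non-recursive: F
Introduce M': M -> FM', M' -> :yM' | ε


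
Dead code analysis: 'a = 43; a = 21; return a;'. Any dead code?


first assignment to a is overwritten before any read
Dead: 'a = 43'


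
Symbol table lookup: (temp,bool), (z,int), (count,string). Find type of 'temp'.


Lookup 'temp' → type bool


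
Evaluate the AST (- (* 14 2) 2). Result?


Evaluate inner: (* 14 2) = 28
Evaluate root: (- 28 2) = 26
Result: 26


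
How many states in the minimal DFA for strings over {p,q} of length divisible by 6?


Track length mod 6: states 0..5, accept at 0
Minimal DFA: 6 states


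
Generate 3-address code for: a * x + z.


Break into single-operator statements:
t1 = a * x
t2 = t1 + z


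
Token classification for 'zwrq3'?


Pattern: letter/underscore followed by alphanumerics, not a keyword
Type: IDENTIFIER


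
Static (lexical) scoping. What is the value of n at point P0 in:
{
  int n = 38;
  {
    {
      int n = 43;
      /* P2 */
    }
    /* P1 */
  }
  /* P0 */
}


n declared in the same block as P0
n = 38


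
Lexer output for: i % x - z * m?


Scan left to right, longest-match per lexeme
Tokens: ID(i), OP(%), ID(x), OP(-), ID(z), OP(*), ID(m)


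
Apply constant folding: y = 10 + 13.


10 + 13 = 23 at compile time
Optimized: y = 23


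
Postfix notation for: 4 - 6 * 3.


* has higher precedence, evaluate 6*3 first
Postfix: 4 6 3 * -


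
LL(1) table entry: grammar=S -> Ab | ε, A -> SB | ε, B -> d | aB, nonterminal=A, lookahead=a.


For [A, a]: 'a' ∈ FIRST(SB)
Entry: A -> SB


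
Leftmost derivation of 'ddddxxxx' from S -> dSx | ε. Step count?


Derivation: S => dSx => ddSxx => dddSxxx => ddddSxxxx => ddddxxxx
Steps: 5


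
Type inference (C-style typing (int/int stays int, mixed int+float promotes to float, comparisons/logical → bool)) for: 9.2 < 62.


Operand types: float < int
Rule: comparison yields bool
Result type: bool


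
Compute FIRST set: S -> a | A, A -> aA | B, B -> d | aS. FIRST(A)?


Per alternative of A: FIRST(aA) = {a}; FIRST(B) = {a, d}
FIRST(A) = {a, d}


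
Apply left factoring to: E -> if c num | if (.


Common prefix: 'if'
Factored: E -> if E', E' -> c num | (


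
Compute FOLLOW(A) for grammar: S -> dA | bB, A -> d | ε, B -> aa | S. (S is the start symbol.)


$ ∈ FOLLOW(S). For each A -> αBβ: add FIRST(β)\{ε} to FOLLOW(B); if β nullable, add FOLLOW(A).
FOLLOW(A) = {$}


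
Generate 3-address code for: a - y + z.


Break into single-operator statements:
t1 = a - y
t2 = t1 + z


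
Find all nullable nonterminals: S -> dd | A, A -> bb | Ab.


A nonterminal is nullable iff some alternative derives ε (directly, or every symbol in it is nullable)
Nullable: {}


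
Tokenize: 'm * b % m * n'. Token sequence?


Scan left to right, longest-match per lexeme
Tokens: ID(m), OP(*), ID(b), OP(%), ID(m), OP(*), ID(n)


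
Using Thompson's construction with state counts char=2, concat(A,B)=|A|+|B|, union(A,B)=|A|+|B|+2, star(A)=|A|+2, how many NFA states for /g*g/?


Syntax tree has 2 char leaf(s), 0 union(s), 1 star(s)
chars contribute 2×2 = 4; each union adds +2; each star adds +2
Total: 4 + 0 + 2 = 6 states


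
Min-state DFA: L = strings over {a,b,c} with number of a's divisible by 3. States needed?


Track (count of a) mod 3: states 0..2, accept at 0
Minimal DFA: 3 states


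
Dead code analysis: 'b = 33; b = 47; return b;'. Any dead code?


first assignment to b is overwritten before any read
Dead: 'b = 33'


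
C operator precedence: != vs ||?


'!=' is equality (level 6); '||' is logical OR (level 1)
Higher level binds tighter
'!=' has higher precedence than '||'


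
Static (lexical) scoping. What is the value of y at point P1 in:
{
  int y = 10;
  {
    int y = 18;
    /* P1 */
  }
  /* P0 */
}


y declared in the same block as P1
y = 18


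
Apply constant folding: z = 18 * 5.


18 * 5 = 90 at compile time
Optimized: z = 90


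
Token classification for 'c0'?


Pattern: letter/underscore followed by alphanumerics, not a keyword
Type: IDENTIFIER


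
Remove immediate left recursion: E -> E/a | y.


Left-recursive alternatives: E/a; non-recursive: y
Introduce E': E -> yE', E' -> /aE' | ε


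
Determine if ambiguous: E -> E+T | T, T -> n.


precedence layered via separate nonterminal T: deterministic
Unambiguous


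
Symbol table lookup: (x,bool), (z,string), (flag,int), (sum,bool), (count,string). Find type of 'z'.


Lookup 'z' → type string


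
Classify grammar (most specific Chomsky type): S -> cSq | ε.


Single nonterminal LHS, but c^n q^n is not regular
Classification: Type 2 (Context-Free)


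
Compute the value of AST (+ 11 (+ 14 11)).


Evaluate inner: (+ 14 11) = 25
Evaluate root: (+ 11 25) = 36
Result: 36


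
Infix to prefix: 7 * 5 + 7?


left-to-right (same/higher precedence on left): tree is (+ (* 7 5) 7)
Prefix: + * 7 5 7


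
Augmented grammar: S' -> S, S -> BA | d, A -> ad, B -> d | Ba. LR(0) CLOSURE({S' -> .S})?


Start: S' -> .S
For each item with dot before a nonterminal B, add B -> .γ for every B-production
Closure: [S' -> .S, S -> .BA, S -> .d, B -> .d, B -> .Ba]


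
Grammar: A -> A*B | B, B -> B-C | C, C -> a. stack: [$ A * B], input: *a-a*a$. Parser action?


handle 'A*B' on top; lookahead ∈ FOLLOW(A) = {*, $}
Action: reduce (A -> A*B)


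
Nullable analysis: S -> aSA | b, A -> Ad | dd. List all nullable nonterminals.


A nonterminal is nullable iff some alternative derives ε (directly, or every symbol in it is nullable)
Nullable: {}


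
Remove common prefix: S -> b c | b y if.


Common prefix: 'b'
Factored: S -> b S', S' -> c | y if


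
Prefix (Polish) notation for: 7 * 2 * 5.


left-to-right (same/higher precedence on left): tree is (* (* 7 2) 5)
Prefix: * * 7 2 5


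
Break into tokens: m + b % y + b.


Scan left to right, longest-match per lexeme
Tokens: ID(m), OP(+), ID(b), OP(%), ID(y), OP(+), ID(b)


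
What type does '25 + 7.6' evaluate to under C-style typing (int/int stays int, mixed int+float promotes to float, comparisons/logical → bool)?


Operand types: int + float
Rule: mixed int/float promotes to float; int/int stays int
Result type: float


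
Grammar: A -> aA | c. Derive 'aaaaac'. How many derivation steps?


Derivation: A => aA => aaA => aaaA => aaaaA => aaaaaA => aaaaac
Steps: 6


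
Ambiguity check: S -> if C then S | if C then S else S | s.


dangling else: 'if C then if C then s else s' parses two ways
Ambiguous


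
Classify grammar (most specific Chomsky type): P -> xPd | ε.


Single nonterminal LHS, but x^n d^n is not regular
Classification: Type 2 (Context-Free)


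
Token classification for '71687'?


Pattern: digits only
Type: INTEGER_LITERAL


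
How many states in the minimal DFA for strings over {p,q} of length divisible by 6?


Track length mod 6: states 0..5, accept at 0
Minimal DFA: 6 states


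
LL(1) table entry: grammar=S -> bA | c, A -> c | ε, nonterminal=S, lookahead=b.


For [S, b]: 'b' ∈ FIRST(bA)
Entry: S -> bA


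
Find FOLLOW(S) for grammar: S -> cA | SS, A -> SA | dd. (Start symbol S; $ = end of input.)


$ ∈ FOLLOW(S). For each A -> αBβ: add FIRST(β)\{ε} to FOLLOW(B); if β nullable, add FOLLOW(A).
FOLLOW(S) = {$, c, d}


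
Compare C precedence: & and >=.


'>=' is relational (level 7); '&' is bitwise AND (level 5)
Higher level binds tighter
'>=' has higher precedence than '&'


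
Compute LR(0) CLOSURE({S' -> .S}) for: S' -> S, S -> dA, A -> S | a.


Start: S' -> .S
For each item with dot before a nonterminal B, add B -> .γ for every B-production
Closure: [S' -> .S, S -> .dA]


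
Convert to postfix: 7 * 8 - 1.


Left to right (same or higher precedence on left)
Postfix: 7 8 * 1 -


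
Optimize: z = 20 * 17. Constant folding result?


20 * 17 = 340 at compile time
Optimized: z = 340


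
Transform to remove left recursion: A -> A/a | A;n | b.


Left-recursive alternatives: A/a, A;n; non-recursive: b
Introduce A': A -> bA', A' -> /aA' | ;nA' | ε


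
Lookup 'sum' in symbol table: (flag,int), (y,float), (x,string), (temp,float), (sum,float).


Lookup 'sum' → type float


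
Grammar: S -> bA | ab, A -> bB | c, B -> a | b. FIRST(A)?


Per alternative of A: FIRST(bB) = {b}; FIRST(c) = {c}
FIRST(A) = {b, c}


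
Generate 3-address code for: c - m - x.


Break into single-operator statements:
t1 = c - m
t2 = t1 - x


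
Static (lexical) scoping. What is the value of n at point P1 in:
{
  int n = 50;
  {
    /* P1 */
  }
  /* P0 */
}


P1's block does not declare n; resolves to the enclosing declaration at depth 0
n = 50


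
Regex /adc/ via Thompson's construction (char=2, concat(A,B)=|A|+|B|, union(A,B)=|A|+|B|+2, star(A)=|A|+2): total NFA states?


Syntax tree has 3 char leaf(s), 0 union(s), 0 star(s)
chars contribute 3×2 = 6; each union adds +2; each star adds +2
Total: 6 + 0 + 0 = 6 states


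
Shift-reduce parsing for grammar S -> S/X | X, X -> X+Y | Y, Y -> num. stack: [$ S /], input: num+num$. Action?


no handle ('S/' is not any RHS); shift 'num'
Action: shift


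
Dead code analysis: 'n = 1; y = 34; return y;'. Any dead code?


n is assigned but never read
Dead: 'n = 1'


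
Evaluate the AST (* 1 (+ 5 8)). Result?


Evaluate inner: (+ 5 8) = 13
Evaluate root: (* 1 13) = 13
Result: 13


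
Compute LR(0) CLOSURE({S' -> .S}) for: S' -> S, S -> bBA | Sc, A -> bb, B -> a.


Start: S' -> .S
For each item with dot before a nonterminal B, add B -> .γ for every B-production
Closure: [S' -> .S, S -> .bBA, S -> .Sc]


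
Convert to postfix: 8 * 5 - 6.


Left to right (same or higher precedence on left)
Postfix: 8 5 * 6 -


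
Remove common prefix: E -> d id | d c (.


Common prefix: 'd'
Factored: E -> d E', E' -> id | c (


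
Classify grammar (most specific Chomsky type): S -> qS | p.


Right-linear: every RHS is a terminal or a terminal followed by one nonterminal
Classification: Type 3 (Regular)


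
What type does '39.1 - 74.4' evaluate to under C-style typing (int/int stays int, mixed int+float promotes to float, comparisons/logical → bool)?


Operand types: float - float
Rule: mixed int/float promotes to float; int/int stays int
Result type: float


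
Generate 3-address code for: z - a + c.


Break into single-operator statements:
t1 = z - a
t2 = t1 + c


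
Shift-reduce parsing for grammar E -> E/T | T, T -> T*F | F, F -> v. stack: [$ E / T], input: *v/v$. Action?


'*' can extend T; shift to build T -> T*F
Action: shift


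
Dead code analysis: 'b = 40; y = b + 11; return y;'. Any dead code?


b is read by y's definition; y is returned
No dead code


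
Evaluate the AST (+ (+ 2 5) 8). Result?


Evaluate inner: (+ 2 5) = 7
Evaluate root: (+ 7 8) = 15
Result: 15


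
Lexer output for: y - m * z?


Scan left to right, longest-match per lexeme
Tokens: ID(y), OP(-), ID(m), OP(*), ID(z)


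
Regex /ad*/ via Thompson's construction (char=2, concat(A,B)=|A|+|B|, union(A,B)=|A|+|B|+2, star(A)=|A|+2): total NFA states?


Syntax tree has 2 char leaf(s), 0 union(s), 1 star(s)
chars contribute 2×2 = 4; each union adds +2; each star adds +2
Total: 4 + 0 + 2 = 6 states


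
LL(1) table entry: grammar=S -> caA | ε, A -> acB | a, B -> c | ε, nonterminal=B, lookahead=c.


For [B, c]: 'c' ∈ FIRST(c)
Entry: B -> c


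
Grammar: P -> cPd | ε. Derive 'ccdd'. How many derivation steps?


Derivation: P => cPd => ccPdd => ccdd
Steps: 3


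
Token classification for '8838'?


Pattern: digits only
Type: INTEGER_LITERAL


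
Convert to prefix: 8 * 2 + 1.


left-to-right (same/higher precedence on left): tree is (+ (* 8 2) 1)
Prefix: + * 8 2 1


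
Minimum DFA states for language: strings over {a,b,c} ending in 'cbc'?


Track the longest suffix of input matching a prefix of 'cbc': 4 classes (prefixes of length 0..3)
Minimal DFA: 4 states


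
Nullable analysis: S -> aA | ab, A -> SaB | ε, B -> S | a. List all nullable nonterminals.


A nonterminal is nullable iff some alternative derives ε (directly, or every symbol in it is nullable)
Nullable: {A}


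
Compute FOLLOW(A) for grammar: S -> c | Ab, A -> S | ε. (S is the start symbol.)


$ ∈ FOLLOW(S). For each A -> αBβ: add FIRST(β)\{ε} to FOLLOW(B); if β nullable, add FOLLOW(A).
FOLLOW(A) = {b}


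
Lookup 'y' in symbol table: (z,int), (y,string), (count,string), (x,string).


Lookup 'y' → type string


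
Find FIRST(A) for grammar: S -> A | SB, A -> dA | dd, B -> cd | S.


Per alternative of A: FIRST(dA) = {d}; FIRST(dd) = {d}
FIRST(A) = {d}


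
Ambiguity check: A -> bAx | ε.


balanced b^n…x^n: each string has a unique parse
Unambiguous


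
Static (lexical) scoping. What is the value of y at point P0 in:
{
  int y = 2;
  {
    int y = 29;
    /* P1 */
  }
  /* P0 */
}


y declared in the same block as P0
y = 2


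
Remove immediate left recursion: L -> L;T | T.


Left-recursive alternatives: L;T; non-recursive: T
Introduce L': L -> TL', L' -> ;TL' | ε


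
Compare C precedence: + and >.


'+' is additive (level 9); '>' is relational (level 7)
Higher level binds tighter
'+' has higher precedence than '>'


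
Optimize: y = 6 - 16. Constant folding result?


6 - 16 = -10 at compile time
Optimized: y = -10


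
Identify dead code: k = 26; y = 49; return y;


k is assigned but never read
Dead: 'k = 26'


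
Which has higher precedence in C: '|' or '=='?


'==' is equality (level 6); '|' is bitwise OR (level 3)
Higher level binds tighter
'==' has higher precedence than '|'


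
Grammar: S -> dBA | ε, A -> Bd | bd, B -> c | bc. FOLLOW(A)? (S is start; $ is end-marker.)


$ ∈ FOLLOW(S). For each A -> αBβ: add FIRST(β)\{ε} to FOLLOW(B); if β nullable, add FOLLOW(A).
FOLLOW(A) = {$}


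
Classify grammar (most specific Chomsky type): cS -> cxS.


LHS has context (more than one symbol) and |LHS| ≤ |RHS|
Classification: Type 1 (Context-Sensitive)


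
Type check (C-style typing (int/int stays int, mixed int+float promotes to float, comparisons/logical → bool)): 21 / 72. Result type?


Operand types: int / int
Rule: mixed int/float promotes to float; int/int stays int
Result type: int


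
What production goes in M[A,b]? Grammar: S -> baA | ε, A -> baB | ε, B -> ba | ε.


For [A, b]: 'b' ∈ FIRST(baB)
Entry: A -> baB


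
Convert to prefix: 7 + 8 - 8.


left-to-right (same/higher precedence on left): tree is (- (+ 7 8) 8)
Prefix: - + 7 8 8


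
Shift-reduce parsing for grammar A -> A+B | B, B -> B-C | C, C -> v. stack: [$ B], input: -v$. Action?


shift '-' to continue B -> B-C
Action: shift


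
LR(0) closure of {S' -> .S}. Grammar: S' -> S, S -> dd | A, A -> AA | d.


Start: S' -> .S
For each item with dot before a nonterminal B, add B -> .γ for every B-production
Closure: [S' -> .S, S -> .dd, S -> .A, A -> .AA, A -> .d]


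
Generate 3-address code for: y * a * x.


Break into single-operator statements:
t1 = y * a
t2 = t1 * x


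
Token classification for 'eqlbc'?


Pattern: letter/underscore followed by alphanumerics, not a keyword
Type: IDENTIFIER


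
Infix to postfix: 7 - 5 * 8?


* has higher precedence, evaluate 5*8 first
Postfix: 7 5 8 * -


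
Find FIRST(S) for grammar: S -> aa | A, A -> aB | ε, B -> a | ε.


Per alternative of S: FIRST(aa) = {a}; FIRST(A) = {a, ε}
FIRST(S) = {a, ε}


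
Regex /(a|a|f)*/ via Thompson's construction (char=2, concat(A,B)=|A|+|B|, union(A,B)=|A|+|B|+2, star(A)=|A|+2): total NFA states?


Syntax tree has 3 char leaf(s), 2 union(s), 1 star(s)
chars contribute 3×2 = 6; each union adds +2; each star adds +2
Total: 6 + 4 + 2 = 12 states


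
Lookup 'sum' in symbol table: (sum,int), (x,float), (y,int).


Lookup 'sum' → type int


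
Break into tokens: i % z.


Scan left to right, longest-match per lexeme
Tokens: ID(i), OP(%), ID(z)


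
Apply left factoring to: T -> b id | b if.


Common prefix: 'b'
Factored: T -> b T', T' -> id | if


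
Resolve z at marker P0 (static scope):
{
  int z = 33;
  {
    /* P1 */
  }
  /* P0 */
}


z declared in the same block as P0
z = 33
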